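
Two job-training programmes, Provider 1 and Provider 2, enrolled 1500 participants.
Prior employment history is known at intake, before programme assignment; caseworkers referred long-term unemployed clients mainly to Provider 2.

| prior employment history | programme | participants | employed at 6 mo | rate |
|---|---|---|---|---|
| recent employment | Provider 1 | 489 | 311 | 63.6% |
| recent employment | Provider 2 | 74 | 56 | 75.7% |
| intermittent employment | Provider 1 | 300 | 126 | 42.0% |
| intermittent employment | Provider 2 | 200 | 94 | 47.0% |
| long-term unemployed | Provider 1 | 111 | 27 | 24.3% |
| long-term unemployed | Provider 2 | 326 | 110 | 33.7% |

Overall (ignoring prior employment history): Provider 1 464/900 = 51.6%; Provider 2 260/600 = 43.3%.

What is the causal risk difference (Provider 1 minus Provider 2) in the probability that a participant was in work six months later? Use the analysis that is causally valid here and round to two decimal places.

Since prior employment history is a pre-existing factor (not a product of the programme) and it affects the outcome on its own, it is a confounder. The stratified rates, not the pooled rate, identify the causal effect.
Adjusting over the population distribution of prior employment history: 0.375·(0.636−0.757) + 0.333·(0.420−0.470) + 0.291·(0.243−0.337) = -0.089.

-0.09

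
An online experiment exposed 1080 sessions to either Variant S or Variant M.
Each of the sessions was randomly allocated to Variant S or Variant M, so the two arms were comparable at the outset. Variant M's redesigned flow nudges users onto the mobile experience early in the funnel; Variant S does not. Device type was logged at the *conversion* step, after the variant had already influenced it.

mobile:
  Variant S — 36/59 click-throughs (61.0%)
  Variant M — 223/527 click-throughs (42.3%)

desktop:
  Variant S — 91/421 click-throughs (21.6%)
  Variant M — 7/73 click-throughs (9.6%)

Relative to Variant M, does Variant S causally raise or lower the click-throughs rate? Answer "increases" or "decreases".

decreases

Device type here is a post-treatment variable shaped by the variant; conditioning on it would introduce bias rather than remove it. The overall comparison is the causal one.
Pooled: Variant S 26.5% vs Variant M 38.3%; Variant M is higher overall.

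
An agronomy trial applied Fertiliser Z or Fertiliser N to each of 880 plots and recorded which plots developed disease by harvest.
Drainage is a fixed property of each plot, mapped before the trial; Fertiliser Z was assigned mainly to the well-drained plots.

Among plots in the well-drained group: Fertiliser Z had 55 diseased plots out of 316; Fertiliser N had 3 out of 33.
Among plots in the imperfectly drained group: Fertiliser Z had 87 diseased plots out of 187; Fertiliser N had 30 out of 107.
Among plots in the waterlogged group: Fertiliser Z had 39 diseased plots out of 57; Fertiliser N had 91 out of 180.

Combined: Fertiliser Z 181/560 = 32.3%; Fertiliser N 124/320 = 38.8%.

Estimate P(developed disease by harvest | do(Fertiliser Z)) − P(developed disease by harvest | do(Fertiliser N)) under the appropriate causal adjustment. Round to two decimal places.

+0.14

Nothing the fertiliser does changes field drainage; the imbalance is an allocation artefact. With field drainage also predicting the outcome, the pooled figure is confounded, and the within-stratum comparison is the causal one.
Adjusting over the population distribution of field drainage: 0.397·(0.174−0.091) + 0.334·(0.465−0.280) + 0.269·(0.684−0.506) = +0.143.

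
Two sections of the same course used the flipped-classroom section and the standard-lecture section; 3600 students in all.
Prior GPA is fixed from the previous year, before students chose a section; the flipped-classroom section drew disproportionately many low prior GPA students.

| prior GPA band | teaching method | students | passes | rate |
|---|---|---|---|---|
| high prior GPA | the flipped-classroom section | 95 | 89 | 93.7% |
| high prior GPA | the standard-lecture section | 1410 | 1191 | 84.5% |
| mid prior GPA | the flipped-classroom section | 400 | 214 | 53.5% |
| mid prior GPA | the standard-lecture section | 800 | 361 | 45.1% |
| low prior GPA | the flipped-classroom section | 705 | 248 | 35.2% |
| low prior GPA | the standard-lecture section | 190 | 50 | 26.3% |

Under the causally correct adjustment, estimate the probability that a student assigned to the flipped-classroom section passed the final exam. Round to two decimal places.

The stratified and pooled comparisons disagree (the flipped-classroom section wins within each prior GPA band; the standard-lecture section wins overall), so the answer turns on the causal role of prior GPA band.
Prior GPA band satisfies the back-door criterion: it is not a descendant of the teaching method, and it blocks the spurious path from teaching method to outcome. Adjusting for it (i.e., using the within-prior GPA band rates) gives the causal effect.
Standardising the flipped-classroom section to the population prior GPA band mix: 0.418·89/95 + 0.333·214/400 + 0.249·248/705 = 0.657.

0.66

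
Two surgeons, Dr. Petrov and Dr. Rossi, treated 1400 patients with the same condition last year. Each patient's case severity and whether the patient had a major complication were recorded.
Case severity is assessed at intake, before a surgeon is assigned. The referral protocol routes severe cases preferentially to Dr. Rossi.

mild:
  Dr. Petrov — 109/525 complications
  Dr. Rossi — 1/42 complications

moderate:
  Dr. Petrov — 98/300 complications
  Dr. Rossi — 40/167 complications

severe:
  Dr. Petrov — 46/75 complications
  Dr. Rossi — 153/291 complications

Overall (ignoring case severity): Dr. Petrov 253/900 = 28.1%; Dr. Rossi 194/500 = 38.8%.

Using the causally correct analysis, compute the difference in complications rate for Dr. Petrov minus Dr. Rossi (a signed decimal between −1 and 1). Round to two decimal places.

+0.13

Dr. Rossi is lower inside every case severity stratum but Dr. Petrov is lower in aggregate. Whether to stratify depends on how case severity relates to the surgeon.
Since case severity is a pre-existing factor (not a product of the surgeon) and it affects the outcome on its own, it is a confounder. The stratified rates, not the pooled rate, identify the causal effect.
Adjusting over the population distribution of case severity: 0.405·(0.208−0.024) + 0.334·(0.327−0.240) + 0.261·(0.613−0.526) = +0.126.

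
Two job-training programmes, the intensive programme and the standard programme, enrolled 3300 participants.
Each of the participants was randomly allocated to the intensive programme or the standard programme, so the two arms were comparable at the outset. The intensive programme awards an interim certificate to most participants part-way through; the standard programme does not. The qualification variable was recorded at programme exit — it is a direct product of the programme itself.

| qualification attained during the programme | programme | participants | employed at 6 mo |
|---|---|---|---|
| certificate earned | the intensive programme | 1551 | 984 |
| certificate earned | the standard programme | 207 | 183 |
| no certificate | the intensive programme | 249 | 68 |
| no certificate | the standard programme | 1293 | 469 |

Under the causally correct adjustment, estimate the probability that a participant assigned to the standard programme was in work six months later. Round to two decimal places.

0.43

Because the programme influences qualification attained during the programme, qualification attained during the programme is a post-treatment mediator, not a confounder. Stratifying on it would bias the estimate; the causal effect is the crude pooled difference.
So P(outcome | do(the standard programme)) is just the pooled rate for the standard programme: 652/1500 = 0.435.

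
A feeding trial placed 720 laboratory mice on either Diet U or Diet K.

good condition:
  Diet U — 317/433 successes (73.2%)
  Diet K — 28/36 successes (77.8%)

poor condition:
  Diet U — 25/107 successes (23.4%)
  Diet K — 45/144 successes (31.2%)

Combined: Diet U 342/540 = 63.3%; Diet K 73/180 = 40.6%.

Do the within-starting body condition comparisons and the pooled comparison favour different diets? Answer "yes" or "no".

Within each starting body condition level (good condition 73.2% vs 77.8%; poor condition 23.4% vs 31.2%), Diet K has the higher rate every time. Pooled: 63.3% vs 40.6% — Diet U has the higher rate overall. The two comparisons disagree.

yes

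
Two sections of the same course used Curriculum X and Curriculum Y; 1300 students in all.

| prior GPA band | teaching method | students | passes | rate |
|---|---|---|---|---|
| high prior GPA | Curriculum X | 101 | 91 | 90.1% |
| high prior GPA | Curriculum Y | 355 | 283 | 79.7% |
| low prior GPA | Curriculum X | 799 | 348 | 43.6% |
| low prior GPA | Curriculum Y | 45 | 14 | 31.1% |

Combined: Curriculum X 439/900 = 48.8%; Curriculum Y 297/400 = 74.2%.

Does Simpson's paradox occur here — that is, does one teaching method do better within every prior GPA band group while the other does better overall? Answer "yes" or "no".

Within each prior GPA band level (high prior GPA 90.1% vs 79.7%; low prior GPA 43.6% vs 31.1%), Curriculum X has the higher rate every time. Pooled: 48.8% vs 74.2% — Curriculum Y has the higher rate overall. The two comparisons disagree.

yes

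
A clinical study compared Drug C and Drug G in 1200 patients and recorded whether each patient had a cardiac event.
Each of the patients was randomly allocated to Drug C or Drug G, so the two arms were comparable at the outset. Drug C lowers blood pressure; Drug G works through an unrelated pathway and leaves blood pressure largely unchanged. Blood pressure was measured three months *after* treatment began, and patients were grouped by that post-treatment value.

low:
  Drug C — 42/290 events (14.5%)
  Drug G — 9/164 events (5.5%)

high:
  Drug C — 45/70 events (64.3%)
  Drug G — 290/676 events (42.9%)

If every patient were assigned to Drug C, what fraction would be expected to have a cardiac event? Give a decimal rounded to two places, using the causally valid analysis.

Blood pressure is recorded after the drug and is itself shifted by it — it sits on the causal path from drug to outcome. Conditioning on a mediator would strip out part of the effect we want; the pooled comparison gives the total causal effect.
So P(outcome | do(Drug C)) is just the pooled rate for Drug C: 87/360 = 0.242.

0.24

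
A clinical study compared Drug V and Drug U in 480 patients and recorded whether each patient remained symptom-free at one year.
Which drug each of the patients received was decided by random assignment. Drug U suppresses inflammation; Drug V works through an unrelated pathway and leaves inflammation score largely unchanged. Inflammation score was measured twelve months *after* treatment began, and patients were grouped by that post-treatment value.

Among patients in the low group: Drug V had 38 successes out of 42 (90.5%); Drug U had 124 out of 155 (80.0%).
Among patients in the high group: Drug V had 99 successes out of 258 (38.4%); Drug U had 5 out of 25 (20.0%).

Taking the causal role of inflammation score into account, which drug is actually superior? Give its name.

Drug U

Inflammation score is downstream of the drug. One should not condition on a consequence of treatment, so the overall rates are the right comparison.
Pooled: Drug V 45.7% vs Drug U 71.7%; Drug U is higher overall.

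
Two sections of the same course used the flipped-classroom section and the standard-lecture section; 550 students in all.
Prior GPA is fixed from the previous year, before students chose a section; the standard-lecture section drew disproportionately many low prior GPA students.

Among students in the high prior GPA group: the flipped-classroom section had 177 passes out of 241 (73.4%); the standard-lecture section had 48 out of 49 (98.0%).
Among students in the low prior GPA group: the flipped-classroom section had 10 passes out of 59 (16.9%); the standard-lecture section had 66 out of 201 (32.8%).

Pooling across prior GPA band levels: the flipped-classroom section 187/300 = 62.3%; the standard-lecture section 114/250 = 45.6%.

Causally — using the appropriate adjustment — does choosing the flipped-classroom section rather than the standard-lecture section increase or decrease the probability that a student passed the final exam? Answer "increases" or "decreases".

decreases

Within every prior GPA band level the standard-lecture section has the higher rate, yet pooled the flipped-classroom section does — Simpson's reversal.
Prior GPA band differs across teaching methods for reasons unrelated to any effect of the teaching method itself, and it separately predicts the outcome — a classic confounder. We must compare within prior GPA band levels.
Within each level — high prior GPA: 73.4% vs 98.0%; low prior GPA: 16.9% vs 32.8% — the standard-lecture section is higher every time.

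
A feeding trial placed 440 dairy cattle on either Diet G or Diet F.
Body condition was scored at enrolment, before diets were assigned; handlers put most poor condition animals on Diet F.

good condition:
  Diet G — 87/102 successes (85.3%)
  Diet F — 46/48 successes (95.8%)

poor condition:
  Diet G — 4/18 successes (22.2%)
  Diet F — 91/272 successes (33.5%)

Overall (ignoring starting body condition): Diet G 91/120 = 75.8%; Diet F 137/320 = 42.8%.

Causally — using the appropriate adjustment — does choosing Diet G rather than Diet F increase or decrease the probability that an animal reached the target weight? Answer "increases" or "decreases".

decreases

Starting body condition differs across diets for reasons unrelated to any effect of the diet itself, and it separately predicts the outcome — a classic confounder. We must compare within starting body condition levels.
Within each level — good condition: 85.3% vs 95.8%; poor condition: 22.2% vs 33.5% — Diet F is higher every time.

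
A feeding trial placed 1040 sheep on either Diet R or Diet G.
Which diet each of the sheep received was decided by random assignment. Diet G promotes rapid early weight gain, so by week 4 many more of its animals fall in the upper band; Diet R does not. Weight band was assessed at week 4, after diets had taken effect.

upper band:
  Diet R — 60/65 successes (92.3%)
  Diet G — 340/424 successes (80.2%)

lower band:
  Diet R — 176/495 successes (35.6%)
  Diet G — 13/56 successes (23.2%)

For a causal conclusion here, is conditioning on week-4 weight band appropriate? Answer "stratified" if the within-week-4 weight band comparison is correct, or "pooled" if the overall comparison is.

pooled

The distribution of week-4 weight band is itself part of what the diet does — it is an intermediate outcome. Holding it fixed would remove that part of the effect; the total effect is the pooled difference.
Pooled: Diet R 42.1% vs Diet G 73.5%; Diet G is higher overall.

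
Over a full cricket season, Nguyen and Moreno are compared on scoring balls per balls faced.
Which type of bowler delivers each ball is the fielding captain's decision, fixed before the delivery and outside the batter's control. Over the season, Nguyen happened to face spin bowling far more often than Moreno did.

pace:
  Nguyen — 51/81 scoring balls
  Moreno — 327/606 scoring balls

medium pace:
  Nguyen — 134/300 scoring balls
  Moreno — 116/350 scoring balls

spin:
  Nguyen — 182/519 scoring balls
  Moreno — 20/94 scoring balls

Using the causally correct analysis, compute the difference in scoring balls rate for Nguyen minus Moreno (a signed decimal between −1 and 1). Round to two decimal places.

+0.11

Bowling type satisfies the back-door criterion: it is not a descendant of the player, and it blocks the spurious path from player to outcome. Adjusting for it (i.e., using the within-bowling type rates) gives the causal effect.
Adjusting over the population distribution of bowling type: 0.352·(0.630−0.540) + 0.333·(0.447−0.331) + 0.314·(0.351−0.213) = +0.113.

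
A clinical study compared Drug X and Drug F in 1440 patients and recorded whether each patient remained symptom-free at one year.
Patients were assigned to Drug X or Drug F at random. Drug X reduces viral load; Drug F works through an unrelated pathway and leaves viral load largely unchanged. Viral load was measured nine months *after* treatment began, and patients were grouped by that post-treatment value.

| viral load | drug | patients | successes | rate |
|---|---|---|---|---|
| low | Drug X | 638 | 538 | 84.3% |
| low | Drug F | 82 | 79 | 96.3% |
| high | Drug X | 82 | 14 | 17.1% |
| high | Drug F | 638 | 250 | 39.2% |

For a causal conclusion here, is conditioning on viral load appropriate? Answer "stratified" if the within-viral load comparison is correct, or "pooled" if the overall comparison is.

The viral load-specific comparison favours Drug F throughout, but the pooled figures favour Drug X. The question is whether to condition on viral load.
Viral load is downstream of the drug. One should not condition on a consequence of treatment, so the overall rates are the right comparison.
Pooled: Drug X 76.7% vs Drug F 45.7%; Drug X is higher overall.

pooled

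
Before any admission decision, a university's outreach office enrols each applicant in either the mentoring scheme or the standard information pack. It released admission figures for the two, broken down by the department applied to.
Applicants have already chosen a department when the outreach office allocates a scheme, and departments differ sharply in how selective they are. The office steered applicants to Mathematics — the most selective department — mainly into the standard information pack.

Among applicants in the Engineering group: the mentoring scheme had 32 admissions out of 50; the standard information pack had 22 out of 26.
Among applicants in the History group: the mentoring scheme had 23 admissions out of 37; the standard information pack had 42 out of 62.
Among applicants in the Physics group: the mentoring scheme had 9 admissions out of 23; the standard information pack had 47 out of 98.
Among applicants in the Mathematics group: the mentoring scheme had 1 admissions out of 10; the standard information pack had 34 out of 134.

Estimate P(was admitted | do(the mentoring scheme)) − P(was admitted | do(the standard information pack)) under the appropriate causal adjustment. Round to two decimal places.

-0.12

the standard information pack is higher inside every department stratum but the mentoring scheme is higher in aggregate. Whether to stratify depends on how department relates to the outreach scheme.
Department differs across outreach schemes for reasons unrelated to any effect of the outreach scheme itself, and it separately predicts the outcome — a classic confounder. We must compare within department levels.
Adjusting over the population distribution of department: 0.173·(0.640−0.846) + 0.225·(0.622−0.677) + 0.275·(0.391−0.480) + 0.327·(0.100−0.254) = -0.123.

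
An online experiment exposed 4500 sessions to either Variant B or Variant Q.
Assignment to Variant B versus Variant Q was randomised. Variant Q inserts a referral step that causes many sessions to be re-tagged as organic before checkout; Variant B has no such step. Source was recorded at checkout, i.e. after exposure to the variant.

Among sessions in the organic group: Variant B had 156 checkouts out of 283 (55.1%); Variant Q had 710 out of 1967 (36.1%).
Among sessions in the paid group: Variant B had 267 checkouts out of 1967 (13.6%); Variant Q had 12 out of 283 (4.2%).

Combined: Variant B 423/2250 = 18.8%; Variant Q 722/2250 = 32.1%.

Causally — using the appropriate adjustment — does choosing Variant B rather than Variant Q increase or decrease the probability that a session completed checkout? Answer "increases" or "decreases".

decreases

Variant B is higher inside every traffic source stratum but Variant Q is higher in aggregate. Whether to stratify depends on how traffic source relates to the variant.
Because the variant influences traffic source, traffic source is a post-treatment mediator, not a confounder. Stratifying on it would bias the estimate; the causal effect is the crude pooled difference.
Pooled: Variant B 18.8% vs Variant Q 32.1%; Variant Q is higher overall.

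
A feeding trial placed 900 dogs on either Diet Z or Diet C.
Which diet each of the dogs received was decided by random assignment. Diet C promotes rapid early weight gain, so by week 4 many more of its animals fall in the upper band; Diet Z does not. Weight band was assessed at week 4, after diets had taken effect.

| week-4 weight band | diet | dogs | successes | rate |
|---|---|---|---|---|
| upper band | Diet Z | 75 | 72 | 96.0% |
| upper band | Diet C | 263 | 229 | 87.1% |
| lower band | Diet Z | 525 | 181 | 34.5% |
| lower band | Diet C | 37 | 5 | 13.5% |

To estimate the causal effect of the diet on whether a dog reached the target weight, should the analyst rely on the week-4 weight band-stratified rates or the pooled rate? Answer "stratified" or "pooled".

pooled

Week-4 weight band is recorded after the diet and is itself shifted by it — it sits on the causal path from diet to outcome. Conditioning on a mediator would strip out part of the effect we want; the pooled comparison gives the total causal effect.
Pooled: Diet Z 42.2% vs Diet C 78.0%; Diet C is higher overall.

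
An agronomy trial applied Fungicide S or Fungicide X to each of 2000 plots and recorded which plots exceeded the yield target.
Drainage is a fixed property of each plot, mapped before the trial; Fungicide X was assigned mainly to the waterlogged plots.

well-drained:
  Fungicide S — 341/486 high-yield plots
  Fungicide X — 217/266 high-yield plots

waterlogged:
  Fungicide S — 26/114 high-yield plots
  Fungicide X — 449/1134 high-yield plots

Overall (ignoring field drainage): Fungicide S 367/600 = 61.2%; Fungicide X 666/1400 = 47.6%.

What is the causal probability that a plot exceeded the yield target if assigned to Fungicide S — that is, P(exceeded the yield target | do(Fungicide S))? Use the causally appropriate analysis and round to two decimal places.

Within every field drainage level Fungicide X has the higher rate, yet pooled Fungicide S does — Simpson's reversal.
Since field drainage is a pre-existing factor (not a product of the fungicide) and it affects the outcome on its own, it is a confounder. The stratified rates, not the pooled rate, identify the causal effect.
Standardising Fungicide S to the population field drainage mix: 0.376·341/486 + 0.624·26/114 = 0.406.

0.41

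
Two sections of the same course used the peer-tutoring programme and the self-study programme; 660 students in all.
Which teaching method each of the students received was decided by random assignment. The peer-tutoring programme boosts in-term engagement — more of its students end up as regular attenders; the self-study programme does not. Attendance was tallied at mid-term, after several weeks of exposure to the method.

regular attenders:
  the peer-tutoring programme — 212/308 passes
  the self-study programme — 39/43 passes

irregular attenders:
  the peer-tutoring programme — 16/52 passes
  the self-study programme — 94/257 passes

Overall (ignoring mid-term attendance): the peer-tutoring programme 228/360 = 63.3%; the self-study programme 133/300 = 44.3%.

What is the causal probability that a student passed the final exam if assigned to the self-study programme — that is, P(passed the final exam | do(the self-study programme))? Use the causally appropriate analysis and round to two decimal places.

0.44

Mid-term attendance here is a post-treatment variable shaped by the teaching method; conditioning on it would introduce bias rather than remove it. The overall comparison is the causal one.
So P(outcome | do(the self-study programme)) is just the pooled rate for the self-study programme: 133/300 = 0.443.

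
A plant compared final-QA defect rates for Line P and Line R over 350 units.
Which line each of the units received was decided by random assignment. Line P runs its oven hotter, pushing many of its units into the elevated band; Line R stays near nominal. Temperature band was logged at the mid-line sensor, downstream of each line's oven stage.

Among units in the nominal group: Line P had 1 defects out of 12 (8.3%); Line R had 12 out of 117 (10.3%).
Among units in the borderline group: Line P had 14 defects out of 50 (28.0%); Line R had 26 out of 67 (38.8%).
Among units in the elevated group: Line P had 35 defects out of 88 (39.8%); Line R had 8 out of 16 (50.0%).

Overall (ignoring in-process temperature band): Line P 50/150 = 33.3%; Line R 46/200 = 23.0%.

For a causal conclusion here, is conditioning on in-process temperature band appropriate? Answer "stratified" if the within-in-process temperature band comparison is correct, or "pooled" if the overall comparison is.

pooled

Stratifying would compare lines among units the lines themselves sorted into in-process temperature band groups — a form of selection on an intermediate. The unconditioned pooled rates give the total causal effect.
Pooled: Line P 33.3% vs Line R 23.0%; Line R is lower overall.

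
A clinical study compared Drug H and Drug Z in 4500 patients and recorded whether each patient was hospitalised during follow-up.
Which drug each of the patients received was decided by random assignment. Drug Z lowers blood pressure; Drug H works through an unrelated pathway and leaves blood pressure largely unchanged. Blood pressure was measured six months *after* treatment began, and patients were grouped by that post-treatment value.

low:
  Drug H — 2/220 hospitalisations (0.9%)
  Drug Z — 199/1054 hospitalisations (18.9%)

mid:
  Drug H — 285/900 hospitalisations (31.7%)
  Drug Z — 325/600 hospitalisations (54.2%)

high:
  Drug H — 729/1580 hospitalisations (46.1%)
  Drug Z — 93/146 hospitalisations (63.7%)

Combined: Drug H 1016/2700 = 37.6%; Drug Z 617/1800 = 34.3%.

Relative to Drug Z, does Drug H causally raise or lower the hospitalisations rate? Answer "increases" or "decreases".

increases

Stratifying would compare drugs among patients the drugs themselves sorted into blood pressure groups — a form of selection on an intermediate. The unconditioned pooled rates give the total causal effect.
Pooled: Drug H 37.6% vs Drug Z 34.3%; Drug Z is lower overall.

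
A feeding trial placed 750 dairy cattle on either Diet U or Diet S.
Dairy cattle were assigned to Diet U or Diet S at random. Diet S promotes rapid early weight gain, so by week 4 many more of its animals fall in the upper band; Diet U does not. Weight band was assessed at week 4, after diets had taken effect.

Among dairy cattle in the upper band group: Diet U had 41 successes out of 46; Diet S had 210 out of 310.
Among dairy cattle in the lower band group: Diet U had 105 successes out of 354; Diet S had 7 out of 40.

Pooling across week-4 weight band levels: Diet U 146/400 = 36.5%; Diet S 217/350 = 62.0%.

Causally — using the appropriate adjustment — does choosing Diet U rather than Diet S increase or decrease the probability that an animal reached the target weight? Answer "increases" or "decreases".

decreases

Within every week-4 weight band level Diet U has the higher rate, yet pooled Diet S does — Simpson's reversal.
Week-4 weight band is recorded after the diet and is itself shifted by it — it sits on the causal path from diet to outcome. Conditioning on a mediator would strip out part of the effect we want; the pooled comparison gives the total causal effect.
Pooled: Diet U 36.5% vs Diet S 62.0%; Diet S is higher overall.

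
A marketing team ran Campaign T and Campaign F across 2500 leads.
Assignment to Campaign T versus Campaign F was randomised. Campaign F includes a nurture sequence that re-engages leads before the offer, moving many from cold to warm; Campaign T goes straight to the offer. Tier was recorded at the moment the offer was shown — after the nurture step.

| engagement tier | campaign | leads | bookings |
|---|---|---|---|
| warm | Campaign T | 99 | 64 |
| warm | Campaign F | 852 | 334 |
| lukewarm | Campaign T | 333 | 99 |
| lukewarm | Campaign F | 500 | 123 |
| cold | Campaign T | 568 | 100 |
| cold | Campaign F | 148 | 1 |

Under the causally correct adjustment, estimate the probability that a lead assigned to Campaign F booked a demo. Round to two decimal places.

Stratifying would compare campaigns among leads the campaigns themselves sorted into engagement tier groups — a form of selection on an intermediate. The unconditioned pooled rates give the total causal effect.
So P(outcome | do(Campaign F)) is just the pooled rate for Campaign F: 458/1500 = 0.305.

0.31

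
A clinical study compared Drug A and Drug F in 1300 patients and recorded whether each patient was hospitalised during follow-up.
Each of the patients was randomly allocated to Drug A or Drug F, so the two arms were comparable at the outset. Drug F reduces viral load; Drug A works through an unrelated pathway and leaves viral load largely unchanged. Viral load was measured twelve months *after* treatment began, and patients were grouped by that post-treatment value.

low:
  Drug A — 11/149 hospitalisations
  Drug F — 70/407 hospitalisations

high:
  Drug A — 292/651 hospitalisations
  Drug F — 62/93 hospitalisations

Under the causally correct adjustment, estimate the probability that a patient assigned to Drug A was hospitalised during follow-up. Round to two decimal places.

0.38

The stratified and pooled comparisons disagree (Drug A wins within each viral load; Drug F wins overall), so the answer turns on the causal role of viral load.
The distribution of viral load is itself part of what the drug does — it is an intermediate outcome. Holding it fixed would remove that part of the effect; the total effect is the pooled difference.
So P(outcome | do(Drug A)) is just the pooled rate for Drug A: 303/800 = 0.379.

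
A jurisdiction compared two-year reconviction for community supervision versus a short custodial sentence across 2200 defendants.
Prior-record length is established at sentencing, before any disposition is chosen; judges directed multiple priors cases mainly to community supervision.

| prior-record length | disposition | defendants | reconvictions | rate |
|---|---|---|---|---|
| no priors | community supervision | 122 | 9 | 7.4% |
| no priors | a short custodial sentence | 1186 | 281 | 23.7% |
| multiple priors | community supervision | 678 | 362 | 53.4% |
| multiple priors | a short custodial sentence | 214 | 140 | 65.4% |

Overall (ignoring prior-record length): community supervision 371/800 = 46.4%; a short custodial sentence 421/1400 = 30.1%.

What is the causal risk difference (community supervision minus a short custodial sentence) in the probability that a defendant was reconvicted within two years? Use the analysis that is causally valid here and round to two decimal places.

The stratified and pooled comparisons disagree (community supervision wins within each prior-record length; a short custodial sentence wins overall), so the answer turns on the causal role of prior-record length.
The imbalance in prior-record length arose from how defendants were allocated, not from anything the disposition did; and prior-record length independently affects the outcome. The pooled gap is confounded — condition on prior-record length.
Adjusting over the population distribution of prior-record length: 0.595·(0.074−0.237) + 0.405·(0.534−0.654) = -0.146.

-0.15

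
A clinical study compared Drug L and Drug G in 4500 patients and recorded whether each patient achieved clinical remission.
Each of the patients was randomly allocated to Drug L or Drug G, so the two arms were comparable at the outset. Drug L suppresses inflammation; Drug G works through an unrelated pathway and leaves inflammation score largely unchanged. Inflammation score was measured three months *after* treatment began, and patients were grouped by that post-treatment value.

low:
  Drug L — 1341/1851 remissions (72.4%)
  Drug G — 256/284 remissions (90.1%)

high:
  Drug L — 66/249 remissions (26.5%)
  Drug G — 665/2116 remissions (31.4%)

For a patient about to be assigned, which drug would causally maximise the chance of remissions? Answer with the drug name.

The inflammation score-specific comparison favours Drug G throughout, but the pooled figures favour Drug L. The question is whether to condition on inflammation score.
Stratifying would compare drugs among patients the drugs themselves sorted into inflammation score groups — a form of selection on an intermediate. The unconditioned pooled rates give the total causal effect.
Pooled: Drug L 67.0% vs Drug G 38.4%; Drug L is higher overall.

Drug L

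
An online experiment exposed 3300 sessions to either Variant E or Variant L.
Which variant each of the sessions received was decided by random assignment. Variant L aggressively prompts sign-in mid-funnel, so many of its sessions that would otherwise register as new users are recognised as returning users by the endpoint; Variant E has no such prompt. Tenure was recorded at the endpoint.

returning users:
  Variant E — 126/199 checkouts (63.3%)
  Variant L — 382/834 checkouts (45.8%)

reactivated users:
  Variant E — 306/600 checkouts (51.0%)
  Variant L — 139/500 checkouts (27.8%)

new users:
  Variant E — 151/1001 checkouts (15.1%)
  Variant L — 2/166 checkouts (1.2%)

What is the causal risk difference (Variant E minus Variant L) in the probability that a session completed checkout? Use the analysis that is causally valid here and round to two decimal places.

-0.02

Because the variant influences user tenure, user tenure is a post-treatment mediator, not a confounder. Stratifying on it would bias the estimate; the causal effect is the crude pooled difference.
The causal difference is the pooled difference: 0.324 − 0.349 = -0.025.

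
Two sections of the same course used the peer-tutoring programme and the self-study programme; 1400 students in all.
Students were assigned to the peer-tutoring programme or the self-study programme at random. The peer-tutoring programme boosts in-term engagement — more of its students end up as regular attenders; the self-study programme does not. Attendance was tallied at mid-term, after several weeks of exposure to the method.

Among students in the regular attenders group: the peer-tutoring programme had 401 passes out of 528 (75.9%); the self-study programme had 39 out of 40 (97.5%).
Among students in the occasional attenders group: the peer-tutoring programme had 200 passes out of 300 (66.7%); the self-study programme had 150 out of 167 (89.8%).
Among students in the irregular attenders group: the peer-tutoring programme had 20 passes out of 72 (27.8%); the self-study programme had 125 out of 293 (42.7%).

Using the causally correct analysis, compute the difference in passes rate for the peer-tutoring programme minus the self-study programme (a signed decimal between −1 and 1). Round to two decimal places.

+0.06

the self-study programme is higher inside every mid-term attendance stratum but the peer-tutoring programme is higher in aggregate. Whether to stratify depends on how mid-term attendance relates to the teaching method.
Stratifying would compare teaching methods among students the teaching methods themselves sorted into mid-term attendance groups — a form of selection on an intermediate. The unconditioned pooled rates give the total causal effect.
The causal difference is the pooled difference: 0.690 − 0.628 = +0.062.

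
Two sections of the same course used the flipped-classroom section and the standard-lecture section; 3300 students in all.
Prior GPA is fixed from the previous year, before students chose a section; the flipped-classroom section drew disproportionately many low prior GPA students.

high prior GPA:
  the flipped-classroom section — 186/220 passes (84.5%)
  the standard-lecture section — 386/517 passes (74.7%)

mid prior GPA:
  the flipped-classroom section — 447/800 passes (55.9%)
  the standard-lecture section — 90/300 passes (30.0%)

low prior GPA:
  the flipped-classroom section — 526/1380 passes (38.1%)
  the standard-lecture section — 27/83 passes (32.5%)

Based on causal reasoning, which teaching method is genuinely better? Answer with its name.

the flipped-classroom section

Here prior GPA band is a common cause — it drives both which teaching method a case falls under and the outcome. The crude comparison mixes populations; the stratum-specific rates are the causally relevant ones.
Within each level — high prior GPA: 84.5% vs 74.7%; mid prior GPA: 55.9% vs 30.0%; low prior GPA: 38.1% vs 32.5% — the flipped-classroom section is higher every time.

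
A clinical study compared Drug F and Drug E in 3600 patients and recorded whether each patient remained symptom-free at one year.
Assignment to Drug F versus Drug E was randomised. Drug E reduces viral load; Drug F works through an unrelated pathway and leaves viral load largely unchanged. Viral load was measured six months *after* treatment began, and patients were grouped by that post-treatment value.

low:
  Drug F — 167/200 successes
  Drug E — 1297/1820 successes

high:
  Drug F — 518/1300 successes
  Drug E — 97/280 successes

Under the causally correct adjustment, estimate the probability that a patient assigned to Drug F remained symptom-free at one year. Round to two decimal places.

The stratified and pooled comparisons disagree (Drug F wins within each viral load; Drug E wins overall), so the answer turns on the causal role of viral load.
Viral load here is a post-treatment variable shaped by the drug; conditioning on it would introduce bias rather than remove it. The overall comparison is the causal one.
So P(outcome | do(Drug F)) is just the pooled rate for Drug F: 685/1500 = 0.457.

0.46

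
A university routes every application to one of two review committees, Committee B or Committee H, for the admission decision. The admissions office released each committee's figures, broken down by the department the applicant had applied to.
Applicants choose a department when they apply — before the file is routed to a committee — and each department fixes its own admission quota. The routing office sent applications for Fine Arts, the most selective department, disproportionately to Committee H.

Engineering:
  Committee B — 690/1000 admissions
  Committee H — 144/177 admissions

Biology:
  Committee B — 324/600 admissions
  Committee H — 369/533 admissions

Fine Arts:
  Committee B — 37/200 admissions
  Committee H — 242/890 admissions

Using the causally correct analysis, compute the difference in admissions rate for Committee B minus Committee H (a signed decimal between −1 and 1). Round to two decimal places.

-0.12

Since department is a pre-existing factor (not a product of the review committee) and it affects the outcome on its own, it is a confounder. The stratified rates, not the pooled rate, identify the causal effect.
Adjusting over the population distribution of department: 0.346·(0.690−0.814) + 0.333·(0.540−0.692) + 0.321·(0.185−0.272) = -0.121.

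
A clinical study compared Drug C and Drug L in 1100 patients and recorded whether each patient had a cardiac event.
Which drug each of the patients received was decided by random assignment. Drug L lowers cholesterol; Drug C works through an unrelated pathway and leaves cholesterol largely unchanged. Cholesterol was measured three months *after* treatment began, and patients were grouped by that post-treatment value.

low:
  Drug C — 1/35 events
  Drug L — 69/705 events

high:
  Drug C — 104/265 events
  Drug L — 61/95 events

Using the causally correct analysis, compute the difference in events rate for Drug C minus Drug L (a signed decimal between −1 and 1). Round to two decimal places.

The cholesterol-specific comparison favours Drug C throughout, but the pooled figures favour Drug L. The question is whether to condition on cholesterol.
Because the drug influences cholesterol, cholesterol is a post-treatment mediator, not a confounder. Stratifying on it would bias the estimate; the causal effect is the crude pooled difference.
The causal difference is the pooled difference: 0.350 − 0.163 = +0.188.

+0.19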